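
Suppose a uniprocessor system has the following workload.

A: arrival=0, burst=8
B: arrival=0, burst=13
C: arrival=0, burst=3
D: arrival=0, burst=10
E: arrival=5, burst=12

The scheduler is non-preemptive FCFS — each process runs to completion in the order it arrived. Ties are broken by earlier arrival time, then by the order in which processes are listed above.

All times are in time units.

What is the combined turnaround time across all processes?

128

Gantt: | A 0-8 | B 8-21 | C 21-24 | D 24-34 | E 34-46 |
Completion: A=8  B=21  C=24  D=34  E=46
Turnaround (C−A): A=8  B=21  C=24  D=34  E=41
Turnaround = completion − arrival: A=8, B=21, C=24, D=34, E=41
Total turnaround = 8 + 21 + 24 + 34 + 41 = 128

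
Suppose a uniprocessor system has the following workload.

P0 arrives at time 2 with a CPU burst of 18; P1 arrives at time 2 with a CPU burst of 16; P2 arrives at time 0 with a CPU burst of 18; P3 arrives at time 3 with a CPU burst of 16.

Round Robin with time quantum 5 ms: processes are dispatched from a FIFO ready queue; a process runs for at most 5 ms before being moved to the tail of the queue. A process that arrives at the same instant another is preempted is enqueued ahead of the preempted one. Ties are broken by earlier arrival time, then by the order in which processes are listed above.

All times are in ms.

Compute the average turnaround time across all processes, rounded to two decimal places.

Gantt: | P2 0-5 | P0 5-10 | P1 10-15 | P3 15-20 | P2 20-25 | P0 25-30 | P1 30-35 | P3 35-40 | P2 40-45 | P0 45-50 | P1 50-55 | P3 55-60 | P2 60-63 | P0 63-66 | P1 66-67 | P3 67-68 |
Completion: P0=66  P1=67  P2=63  P3=68
Turnaround (C−A): P0=64  P1=65  P2=63  P3=65
Turnaround times: P0=64, P1=65, P2=63, P3=65
Average turnaround = (64+65+63+65) / 4 = 257/4 = 64.25

64.25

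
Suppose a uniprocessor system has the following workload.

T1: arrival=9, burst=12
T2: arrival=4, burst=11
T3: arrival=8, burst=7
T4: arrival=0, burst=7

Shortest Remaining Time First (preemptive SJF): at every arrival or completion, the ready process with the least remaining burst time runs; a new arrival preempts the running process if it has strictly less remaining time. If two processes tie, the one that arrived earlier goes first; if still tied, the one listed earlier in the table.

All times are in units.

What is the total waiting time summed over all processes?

Schedule: | T4 0-7 | T2 7-8 | T3 8-15 | T2 15-25 | T1 25-37 |
Completion: T1=37  T2=25  T3=15  T4=7
Turnaround (C−A): T1=28  T2=21  T3=7  T4=7
Waiting = turnaround − burst: T1=16, T2=10, T3=0, T4=0
Total waiting = 16 + 10 + 0 + 0 = 26

26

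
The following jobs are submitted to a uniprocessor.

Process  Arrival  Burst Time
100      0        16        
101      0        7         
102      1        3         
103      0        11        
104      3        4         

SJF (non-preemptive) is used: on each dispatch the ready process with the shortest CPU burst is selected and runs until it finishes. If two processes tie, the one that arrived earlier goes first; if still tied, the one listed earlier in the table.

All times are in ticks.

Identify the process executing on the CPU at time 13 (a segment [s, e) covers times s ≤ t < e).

Schedule: | 101 0-7 | 102 7-10 | 104 10-14 | 103 14-25 | 100 25-41 |
Completion: 100=41  101=7  102=10  103=25  104=14
Turnaround (C−A): 100=41  101=7  102=9  103=25  104=11

104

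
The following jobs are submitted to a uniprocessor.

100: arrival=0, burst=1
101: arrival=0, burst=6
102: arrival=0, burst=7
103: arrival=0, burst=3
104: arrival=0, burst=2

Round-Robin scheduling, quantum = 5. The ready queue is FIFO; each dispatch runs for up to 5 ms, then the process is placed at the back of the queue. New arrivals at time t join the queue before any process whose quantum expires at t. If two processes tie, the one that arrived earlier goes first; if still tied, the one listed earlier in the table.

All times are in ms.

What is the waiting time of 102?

12

Timeline: | 100 0-1 | 101 1-6 | 102 6-11 | 103 11-14 | 104 14-16 | 101 16-17 | 102 17-19 |
Completion: 100=1  101=17  102=19  103=14  104=16
Waiting(102) = turnaround − burst = 19 − 7 = 12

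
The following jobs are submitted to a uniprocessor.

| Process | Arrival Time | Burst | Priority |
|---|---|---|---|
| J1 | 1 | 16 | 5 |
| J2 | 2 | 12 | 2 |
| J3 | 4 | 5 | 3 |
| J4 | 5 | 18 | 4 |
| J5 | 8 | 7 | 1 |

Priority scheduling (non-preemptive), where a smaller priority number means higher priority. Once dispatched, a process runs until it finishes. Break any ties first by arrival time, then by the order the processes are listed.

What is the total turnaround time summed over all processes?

157

Schedule: | idle 0-1 | J1 1-17 | J5 17-24 | J2 24-36 | J3 36-41 | J4 41-59 |
Completion: J1=17  J2=36  J3=41  J4=59  J5=24
Turnaround (C−A): J1=16  J2=34  J3=37  J4=54  J5=16
Turnaround = completion − arrival: J1=16, J2=34, J3=37, J4=54, J5=16
Total turnaround = 16 + 34 + 37 + 54 + 16 = 157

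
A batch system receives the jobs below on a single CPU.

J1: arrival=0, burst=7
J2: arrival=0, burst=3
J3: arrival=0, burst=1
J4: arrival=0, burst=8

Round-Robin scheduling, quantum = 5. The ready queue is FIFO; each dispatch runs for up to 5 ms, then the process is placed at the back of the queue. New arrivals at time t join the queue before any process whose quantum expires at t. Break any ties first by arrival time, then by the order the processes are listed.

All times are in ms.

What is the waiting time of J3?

Schedule: | J1 0-5 | J2 5-8 | J3 8-9 | J4 9-14 | J1 14-16 | J4 16-19 |
Completion: J1=16  J2=8  J3=9  J4=19
Turnaround (C−A): J1=16  J2=8  J3=9  J4=19
Waiting(J3) = turnaround − burst = 9 − 1 = 8

8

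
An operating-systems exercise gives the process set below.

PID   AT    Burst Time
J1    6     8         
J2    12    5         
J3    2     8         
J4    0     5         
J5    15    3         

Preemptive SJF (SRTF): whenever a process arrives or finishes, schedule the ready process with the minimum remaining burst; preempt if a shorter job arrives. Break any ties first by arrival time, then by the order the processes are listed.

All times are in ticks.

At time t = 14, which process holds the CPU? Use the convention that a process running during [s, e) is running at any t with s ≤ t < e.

J2

Schedule: | J4 0-5 | J3 5-13 | J2 13-18 | J5 18-21 | J1 21-29 |
Completion: J1=29  J2=18  J3=13  J4=5  J5=21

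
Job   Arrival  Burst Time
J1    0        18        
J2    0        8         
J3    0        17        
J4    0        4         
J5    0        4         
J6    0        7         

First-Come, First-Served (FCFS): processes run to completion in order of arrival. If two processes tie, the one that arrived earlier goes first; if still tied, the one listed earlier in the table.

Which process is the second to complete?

Timeline: | J1 0-18 | J2 18-26 | J3 26-43 | J4 43-47 | J5 47-51 | J6 51-58 |
Completion: J1=18  J2=26  J3=43  J4=47  J5=51  J6=58
Finish order: J1 → J2 → J3 → J4 → J5 → J6

J2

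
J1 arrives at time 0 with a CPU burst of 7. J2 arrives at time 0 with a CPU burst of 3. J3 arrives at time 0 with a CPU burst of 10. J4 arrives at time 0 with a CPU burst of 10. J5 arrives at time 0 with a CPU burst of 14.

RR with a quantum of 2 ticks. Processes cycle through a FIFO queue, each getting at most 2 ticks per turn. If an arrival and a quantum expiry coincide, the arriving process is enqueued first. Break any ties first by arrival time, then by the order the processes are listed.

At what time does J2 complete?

13

Schedule: | J1 0-2 | J2 2-4 | J3 4-6 | J4 6-8 | J5 8-10 | J1 10-12 | J2 12-13 | J3 13-15 | J4 15-17 | J5 17-19 | J1 19-21 | J3 21-23 | J4 23-25 | J5 25-27 | J1 27-28 | J3 28-30 | J4 30-32 | J5 32-34 | J3 34-36 | J4 36-38 | J5 38-44 |
Completion: J1=28  J2=13  J3=36  J4=38  J5=44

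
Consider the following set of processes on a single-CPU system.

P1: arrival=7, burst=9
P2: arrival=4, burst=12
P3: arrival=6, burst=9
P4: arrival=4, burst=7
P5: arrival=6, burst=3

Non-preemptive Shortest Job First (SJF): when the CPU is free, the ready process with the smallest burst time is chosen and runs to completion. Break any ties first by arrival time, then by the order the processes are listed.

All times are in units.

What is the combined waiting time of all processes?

Gantt: | idle 0-4 | P4 4-11 | P5 11-14 | P3 14-23 | P1 23-32 | P2 32-44 |
Completion: P1=32  P2=44  P3=23  P4=11  P5=14
Turnaround (C−A): P1=25  P2=40  P3=17  P4=7  P5=8
Waiting = turnaround − burst: P1=16, P2=28, P3=8, P4=0, P5=5
Total waiting = 16 + 28 + 8 + 0 + 5 = 57

57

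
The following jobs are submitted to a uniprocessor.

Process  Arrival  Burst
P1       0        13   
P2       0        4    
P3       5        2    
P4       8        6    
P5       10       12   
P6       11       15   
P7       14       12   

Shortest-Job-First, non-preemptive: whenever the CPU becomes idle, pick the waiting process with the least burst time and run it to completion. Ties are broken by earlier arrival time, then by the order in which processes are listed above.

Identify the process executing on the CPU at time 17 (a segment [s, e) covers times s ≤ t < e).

Timeline: | P2 0-4 | P1 4-17 | P3 17-19 | P4 19-25 | P5 25-37 | P7 37-49 | P6 49-64 |
Completion: P1=17  P2=4  P3=19  P4=25  P5=37  P6=64  P7=49
Turnaround (C−A): P1=17  P2=4  P3=14  P4=17  P5=27  P6=53  P7=35

P3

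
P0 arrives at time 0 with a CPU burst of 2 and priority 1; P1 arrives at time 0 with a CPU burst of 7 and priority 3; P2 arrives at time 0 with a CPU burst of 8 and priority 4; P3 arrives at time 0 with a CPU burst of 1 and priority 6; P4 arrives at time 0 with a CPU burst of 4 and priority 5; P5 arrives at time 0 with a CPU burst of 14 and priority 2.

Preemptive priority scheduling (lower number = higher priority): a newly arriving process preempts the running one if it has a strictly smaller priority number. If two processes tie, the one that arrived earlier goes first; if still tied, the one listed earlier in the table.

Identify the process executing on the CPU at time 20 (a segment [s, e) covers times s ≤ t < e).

P1

Gantt: | P0 0-2 | P5 2-16 | P1 16-23 | P2 23-31 | P4 31-35 | P3 35-36 |
Completion: P0=2  P1=23  P2=31  P3=36  P4=35  P5=16
Turnaround (C−A): P0=2  P1=23  P2=31  P3=36  P4=35  P5=16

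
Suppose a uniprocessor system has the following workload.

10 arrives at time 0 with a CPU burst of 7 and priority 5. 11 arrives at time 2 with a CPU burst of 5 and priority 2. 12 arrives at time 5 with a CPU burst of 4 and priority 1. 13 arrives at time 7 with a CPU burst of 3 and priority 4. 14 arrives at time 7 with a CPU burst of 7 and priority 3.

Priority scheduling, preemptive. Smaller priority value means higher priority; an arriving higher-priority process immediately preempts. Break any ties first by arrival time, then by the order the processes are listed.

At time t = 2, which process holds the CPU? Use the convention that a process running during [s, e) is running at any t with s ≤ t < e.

11

Gantt: | 10 0-2 | 11 2-5 | 12 5-9 | 11 9-11 | 14 11-18 | 13 18-21 | 10 21-26 |
Completion: 10=26  11=11  12=9  13=21  14=18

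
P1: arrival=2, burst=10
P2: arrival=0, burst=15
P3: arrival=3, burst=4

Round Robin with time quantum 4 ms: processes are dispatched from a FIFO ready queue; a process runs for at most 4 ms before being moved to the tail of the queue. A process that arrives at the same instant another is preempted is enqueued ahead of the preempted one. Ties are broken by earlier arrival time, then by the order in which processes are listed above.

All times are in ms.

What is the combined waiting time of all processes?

33

Timeline: | P2 0-4 | P1 4-8 | P3 8-12 | P2 12-16 | P1 16-20 | P2 20-24 | P1 24-26 | P2 26-29 |
Completion: P1=26  P2=29  P3=12
Waiting = turnaround − burst: P1=14, P2=14, P3=5
Total waiting = 14 + 14 + 5 = 33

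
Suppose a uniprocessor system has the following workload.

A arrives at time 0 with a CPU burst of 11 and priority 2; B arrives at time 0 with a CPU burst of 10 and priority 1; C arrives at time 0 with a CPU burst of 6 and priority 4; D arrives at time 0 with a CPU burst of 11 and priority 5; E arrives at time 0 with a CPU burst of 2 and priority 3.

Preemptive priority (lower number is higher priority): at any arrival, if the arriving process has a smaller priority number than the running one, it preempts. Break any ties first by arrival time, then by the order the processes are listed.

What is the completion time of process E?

Schedule: | B 0-10 | A 10-21 | E 21-23 | C 23-29 | D 29-40 |
Completion: A=21  B=10  C=29  D=40  E=23

23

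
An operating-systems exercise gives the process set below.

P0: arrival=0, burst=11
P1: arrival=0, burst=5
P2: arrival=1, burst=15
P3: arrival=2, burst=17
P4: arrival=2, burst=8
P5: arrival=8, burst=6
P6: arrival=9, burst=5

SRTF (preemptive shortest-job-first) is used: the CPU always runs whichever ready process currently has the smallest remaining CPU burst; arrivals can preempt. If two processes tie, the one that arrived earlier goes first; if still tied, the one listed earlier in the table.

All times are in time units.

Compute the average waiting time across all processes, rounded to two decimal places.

Timeline: | P1 0-5 | P4 5-13 | P6 13-18 | P5 18-24 | P0 24-35 | P2 35-50 | P3 50-67 |
Completion: P0=35  P1=5  P2=50  P3=67  P4=13  P5=24  P6=18
Waiting times: P0=24, P1=0, P2=34, P3=48, P4=3, P5=10, P6=4
Average waiting = (24+0+34+48+3+10+4) / 7 = 123/7 = 17.57

17.57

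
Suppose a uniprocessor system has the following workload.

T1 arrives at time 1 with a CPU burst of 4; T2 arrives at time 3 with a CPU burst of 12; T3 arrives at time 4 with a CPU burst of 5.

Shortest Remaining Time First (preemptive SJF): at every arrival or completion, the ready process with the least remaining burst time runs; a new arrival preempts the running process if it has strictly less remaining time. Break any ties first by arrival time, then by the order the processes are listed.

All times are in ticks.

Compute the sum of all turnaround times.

29

Gantt: | idle 0-1 | T1 1-5 | T3 5-10 | T2 10-22 |
Completion: T1=5  T2=22  T3=10
Turnaround (C−A): T1=4  T2=19  T3=6
Turnaround = completion − arrival: T1=4, T2=19, T3=6
Total turnaround = 4 + 19 + 6 = 29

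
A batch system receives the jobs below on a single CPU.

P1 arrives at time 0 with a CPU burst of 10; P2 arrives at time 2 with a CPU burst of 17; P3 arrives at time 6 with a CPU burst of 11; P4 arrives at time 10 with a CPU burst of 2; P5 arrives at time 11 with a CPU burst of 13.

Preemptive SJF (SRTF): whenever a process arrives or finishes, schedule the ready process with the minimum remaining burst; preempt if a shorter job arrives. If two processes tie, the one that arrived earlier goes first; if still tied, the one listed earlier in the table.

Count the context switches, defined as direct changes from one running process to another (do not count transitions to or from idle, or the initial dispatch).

Schedule: | P1 0-10 | P4 10-12 | P3 12-23 | P5 23-36 | P2 36-53 |
Completion: P1=10  P2=53  P3=23  P4=12  P5=36
Turnaround (C−A): P1=10  P2=51  P3=17  P4=2  P5=25

4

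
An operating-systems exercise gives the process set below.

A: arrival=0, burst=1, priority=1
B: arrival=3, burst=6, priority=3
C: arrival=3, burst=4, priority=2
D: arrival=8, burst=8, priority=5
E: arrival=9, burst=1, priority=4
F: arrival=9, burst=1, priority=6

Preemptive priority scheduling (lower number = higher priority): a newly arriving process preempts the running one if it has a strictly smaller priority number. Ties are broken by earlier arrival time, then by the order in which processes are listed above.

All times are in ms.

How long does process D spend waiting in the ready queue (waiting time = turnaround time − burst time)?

Schedule: | A 0-1 | idle 1-3 | C 3-7 | B 7-13 | E 13-14 | D 14-22 | F 22-23 |
Completion: A=1  B=13  C=7  D=22  E=14  F=23
Turnaround (C−A): A=1  B=10  C=4  D=14  E=5  F=14
Waiting(D) = turnaround − burst = 14 − 8 = 6

6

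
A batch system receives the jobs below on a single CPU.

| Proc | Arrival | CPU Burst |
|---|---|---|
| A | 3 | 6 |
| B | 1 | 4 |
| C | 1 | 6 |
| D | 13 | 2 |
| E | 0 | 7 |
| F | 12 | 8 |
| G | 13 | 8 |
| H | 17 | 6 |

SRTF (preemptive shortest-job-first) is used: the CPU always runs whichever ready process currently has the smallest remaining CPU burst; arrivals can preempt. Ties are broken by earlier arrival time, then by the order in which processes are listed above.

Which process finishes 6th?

Gantt: | E 0-1 | B 1-5 | E 5-11 | C 11-13 | D 13-15 | C 15-19 | A 19-25 | H 25-31 | F 31-39 | G 39-47 |
Completion: A=25  B=5  C=19  D=15  E=11  F=39  G=47  H=31
Finish order: B → E → D → C → A → H → F → G

H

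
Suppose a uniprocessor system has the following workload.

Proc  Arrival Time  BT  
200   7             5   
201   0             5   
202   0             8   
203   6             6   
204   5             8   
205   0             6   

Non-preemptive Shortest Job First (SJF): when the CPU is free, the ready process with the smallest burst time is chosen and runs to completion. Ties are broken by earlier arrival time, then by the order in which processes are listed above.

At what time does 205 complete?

Gantt: | 201 0-5 | 205 5-11 | 200 11-16 | 203 16-22 | 202 22-30 | 204 30-38 |
Completion: 200=16  201=5  202=30  203=22  204=38  205=11

11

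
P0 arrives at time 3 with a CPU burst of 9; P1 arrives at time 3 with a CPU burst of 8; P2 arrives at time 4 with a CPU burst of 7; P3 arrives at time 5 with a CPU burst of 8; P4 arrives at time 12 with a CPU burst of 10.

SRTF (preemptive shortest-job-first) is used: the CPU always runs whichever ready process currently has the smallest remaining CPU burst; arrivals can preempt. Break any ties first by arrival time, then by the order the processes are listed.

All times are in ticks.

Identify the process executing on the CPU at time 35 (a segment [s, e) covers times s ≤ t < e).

Schedule: | idle 0-3 | P1 3-11 | P2 11-18 | P3 18-26 | P0 26-35 | P4 35-45 |
Completion: P0=35  P1=11  P2=18  P3=26  P4=45
Turnaround (C−A): P0=32  P1=8  P2=14  P3=21  P4=33

P4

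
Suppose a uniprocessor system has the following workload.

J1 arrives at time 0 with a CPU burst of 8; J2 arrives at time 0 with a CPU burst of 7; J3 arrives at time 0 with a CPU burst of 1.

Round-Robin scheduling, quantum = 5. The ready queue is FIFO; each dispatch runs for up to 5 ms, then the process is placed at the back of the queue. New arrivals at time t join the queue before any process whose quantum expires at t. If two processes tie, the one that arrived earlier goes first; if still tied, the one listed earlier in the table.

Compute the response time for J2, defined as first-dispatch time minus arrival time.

5

Schedule: | J1 0-5 | J2 5-10 | J3 10-11 | J1 11-14 | J2 14-16 |
Completion: J1=14  J2=16  J3=11
Turnaround (C−A): J1=14  J2=16  J3=11
Response(J2) = first start − arrival = 5 − 0 = 5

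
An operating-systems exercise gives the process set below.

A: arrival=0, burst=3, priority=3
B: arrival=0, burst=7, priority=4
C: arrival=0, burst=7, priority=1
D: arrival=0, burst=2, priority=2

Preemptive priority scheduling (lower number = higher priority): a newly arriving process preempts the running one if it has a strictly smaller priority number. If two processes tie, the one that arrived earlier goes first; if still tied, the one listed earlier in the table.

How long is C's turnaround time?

7

Schedule: | C 0-7 | D 7-9 | A 9-12 | B 12-19 |
Completion: A=12  B=19  C=7  D=9
Turnaround(C) = completion − arrival = 7 − 0 = 7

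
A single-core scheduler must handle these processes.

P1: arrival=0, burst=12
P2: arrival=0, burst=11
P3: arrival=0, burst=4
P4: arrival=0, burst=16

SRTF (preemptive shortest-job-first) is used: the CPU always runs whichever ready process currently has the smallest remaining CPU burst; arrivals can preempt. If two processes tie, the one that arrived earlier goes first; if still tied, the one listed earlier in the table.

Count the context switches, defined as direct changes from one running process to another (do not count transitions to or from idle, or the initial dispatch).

Timeline: | P3 0-4 | P2 4-15 | P1 15-27 | P4 27-43 |
Completion: P1=27  P2=15  P3=4  P4=43
Turnaround (C−A): P1=27  P2=15  P3=4  P4=43

3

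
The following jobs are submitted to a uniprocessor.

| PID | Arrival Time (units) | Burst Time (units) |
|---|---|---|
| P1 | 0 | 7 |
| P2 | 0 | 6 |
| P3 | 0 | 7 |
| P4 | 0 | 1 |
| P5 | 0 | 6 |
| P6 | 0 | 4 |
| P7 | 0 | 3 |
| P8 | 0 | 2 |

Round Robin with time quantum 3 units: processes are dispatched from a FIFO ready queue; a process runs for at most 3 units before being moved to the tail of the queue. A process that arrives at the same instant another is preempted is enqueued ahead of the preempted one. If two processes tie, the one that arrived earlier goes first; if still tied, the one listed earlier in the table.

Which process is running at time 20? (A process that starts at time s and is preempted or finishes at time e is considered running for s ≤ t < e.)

Gantt: | P1 0-3 | P2 3-6 | P3 6-9 | P4 9-10 | P5 10-13 | P6 13-16 | P7 16-19 | P8 19-21 | P1 21-24 | P2 24-27 | P3 27-30 | P5 30-33 | P6 33-34 | P1 34-35 | P3 35-36 |
Completion: P1=35  P2=27  P3=36  P4=10  P5=33  P6=34  P7=19  P8=21
Turnaround (C−A): P1=35  P2=27  P3=36  P4=10  P5=33  P6=34  P7=19  P8=21

P8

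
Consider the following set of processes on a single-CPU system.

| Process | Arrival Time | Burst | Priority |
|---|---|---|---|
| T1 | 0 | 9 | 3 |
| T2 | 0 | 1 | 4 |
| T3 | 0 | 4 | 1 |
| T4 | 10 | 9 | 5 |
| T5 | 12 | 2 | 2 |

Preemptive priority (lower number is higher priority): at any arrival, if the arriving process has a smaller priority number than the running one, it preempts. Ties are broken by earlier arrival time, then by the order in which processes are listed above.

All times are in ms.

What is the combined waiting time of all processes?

Timeline: | T3 0-4 | T1 4-12 | T5 12-14 | T1 14-15 | T2 15-16 | T4 16-25 |
Completion: T1=15  T2=16  T3=4  T4=25  T5=14
Waiting = turnaround − burst: T1=6, T2=15, T3=0, T4=6, T5=0
Total waiting = 6 + 15 + 0 + 6 + 0 = 27

27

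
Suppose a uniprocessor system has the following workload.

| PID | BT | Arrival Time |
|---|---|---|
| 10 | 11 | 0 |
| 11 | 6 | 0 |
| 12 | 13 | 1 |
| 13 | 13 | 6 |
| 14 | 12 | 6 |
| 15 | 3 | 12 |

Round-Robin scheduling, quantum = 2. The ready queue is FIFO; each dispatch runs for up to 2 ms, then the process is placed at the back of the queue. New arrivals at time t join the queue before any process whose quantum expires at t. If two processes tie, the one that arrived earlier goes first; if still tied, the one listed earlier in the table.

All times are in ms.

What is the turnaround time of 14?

50

Gantt: | 10 0-2 | 11 2-4 | 12 4-6 | 10 6-8 | 11 8-10 | 13 10-12 | 14 12-14 | 12 14-16 | 10 16-18 | 11 18-20 | 15 20-22 | 13 22-24 | 14 24-26 | 12 26-28 | 10 28-30 | 15 30-31 | 13 31-33 | 14 33-35 | 12 35-37 | 10 37-39 | 13 39-41 | 14 41-43 | 12 43-45 | 10 45-46 | 13 46-48 | 14 48-50 | 12 50-52 | 13 52-54 | 14 54-56 | 12 56-57 | 13 57-58 |
Completion: 10=46  11=20  12=57  13=58  14=56  15=31
Turnaround (C−A): 10=46  11=20  12=56  13=52  14=50  15=19
Turnaround(14) = completion − arrival = 56 − 6 = 50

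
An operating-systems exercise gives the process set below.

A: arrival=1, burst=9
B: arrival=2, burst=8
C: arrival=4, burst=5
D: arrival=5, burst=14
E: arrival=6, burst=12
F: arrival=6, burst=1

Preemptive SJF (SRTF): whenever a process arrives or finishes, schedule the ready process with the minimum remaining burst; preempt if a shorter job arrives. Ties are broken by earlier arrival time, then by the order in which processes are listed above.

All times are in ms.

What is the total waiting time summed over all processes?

Timeline: | idle 0-1 | A 1-4 | C 4-6 | F 6-7 | C 7-10 | A 10-16 | B 16-24 | E 24-36 | D 36-50 |
Completion: A=16  B=24  C=10  D=50  E=36  F=7
Turnaround (C−A): A=15  B=22  C=6  D=45  E=30  F=1
Waiting = turnaround − burst: A=6, B=14, C=1, D=31, E=18, F=0
Total waiting = 6 + 14 + 1 + 31 + 18 + 0 = 70

70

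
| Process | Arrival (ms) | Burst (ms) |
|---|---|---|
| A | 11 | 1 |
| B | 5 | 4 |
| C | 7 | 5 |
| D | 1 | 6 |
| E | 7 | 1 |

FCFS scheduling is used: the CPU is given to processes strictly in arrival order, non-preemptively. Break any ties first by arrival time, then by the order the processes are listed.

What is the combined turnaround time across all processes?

38

Schedule: | idle 0-1 | D 1-7 | B 7-11 | C 11-16 | E 16-17 | A 17-18 |
Completion: A=18  B=11  C=16  D=7  E=17
Turnaround = completion − arrival: A=7, B=6, C=9, D=6, E=10
Total turnaround = 7 + 6 + 9 + 6 + 10 = 38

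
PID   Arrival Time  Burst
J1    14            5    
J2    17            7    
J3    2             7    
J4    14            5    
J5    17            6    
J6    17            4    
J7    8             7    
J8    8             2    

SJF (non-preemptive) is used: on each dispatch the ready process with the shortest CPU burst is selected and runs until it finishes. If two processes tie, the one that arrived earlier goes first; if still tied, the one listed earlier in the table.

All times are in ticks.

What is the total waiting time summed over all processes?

Timeline: | idle 0-2 | J3 2-9 | J8 9-11 | J7 11-18 | J6 18-22 | J1 22-27 | J4 27-32 | J5 32-38 | J2 38-45 |
Completion: J1=27  J2=45  J3=9  J4=32  J5=38  J6=22  J7=18  J8=11
Turnaround (C−A): J1=13  J2=28  J3=7  J4=18  J5=21  J6=5  J7=10  J8=3
Waiting = turnaround − burst: J1=8, J2=21, J3=0, J4=13, J5=15, J6=1, J7=3, J8=1
Total waiting = 8 + 21 + 0 + 13 + 15 + 1 + 3 + 1 = 62

62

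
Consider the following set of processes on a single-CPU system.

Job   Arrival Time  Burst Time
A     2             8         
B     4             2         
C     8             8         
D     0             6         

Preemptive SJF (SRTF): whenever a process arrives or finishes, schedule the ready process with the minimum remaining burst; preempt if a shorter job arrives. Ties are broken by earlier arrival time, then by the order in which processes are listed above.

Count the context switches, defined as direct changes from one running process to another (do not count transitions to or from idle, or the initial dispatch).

3

Gantt: | D 0-6 | B 6-8 | A 8-16 | C 16-24 |
Completion: A=16  B=8  C=24  D=6
Turnaround (C−A): A=14  B=4  C=16  D=6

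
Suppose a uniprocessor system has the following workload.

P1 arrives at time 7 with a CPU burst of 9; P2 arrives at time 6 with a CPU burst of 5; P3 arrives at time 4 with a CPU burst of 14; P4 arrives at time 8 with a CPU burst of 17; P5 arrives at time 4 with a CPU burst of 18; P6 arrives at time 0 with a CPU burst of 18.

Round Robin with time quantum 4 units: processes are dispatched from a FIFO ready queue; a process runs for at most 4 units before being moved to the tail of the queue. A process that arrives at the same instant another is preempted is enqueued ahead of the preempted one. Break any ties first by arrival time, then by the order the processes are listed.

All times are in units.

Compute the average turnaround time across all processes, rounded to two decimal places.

Timeline: | P6 0-4 | P3 4-8 | P5 8-12 | P6 12-16 | P2 16-20 | P1 20-24 | P4 24-28 | P3 28-32 | P5 32-36 | P6 36-40 | P2 40-41 | P1 41-45 | P4 45-49 | P3 49-53 | P5 53-57 | P6 57-61 | P1 61-62 | P4 62-66 | P3 66-68 | P5 68-72 | P6 72-74 | P4 74-78 | P5 78-80 | P4 80-81 |
Completion: P1=62  P2=41  P3=68  P4=81  P5=80  P6=74
Turnaround times: P1=55, P2=35, P3=64, P4=73, P5=76, P6=74
Average turnaround = (55+35+64+73+76+74) / 6 = 377/6 = 62.83

62.83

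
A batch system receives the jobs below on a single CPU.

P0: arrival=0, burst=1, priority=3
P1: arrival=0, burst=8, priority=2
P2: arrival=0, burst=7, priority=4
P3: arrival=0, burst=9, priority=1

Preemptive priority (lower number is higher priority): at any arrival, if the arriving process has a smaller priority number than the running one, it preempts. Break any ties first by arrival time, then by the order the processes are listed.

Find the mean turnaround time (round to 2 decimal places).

17.25

Schedule: | P3 0-9 | P1 9-17 | P0 17-18 | P2 18-25 |
Completion: P0=18  P1=17  P2=25  P3=9
Turnaround times: P0=18, P1=17, P2=25, P3=9
Average turnaround = (18+17+25+9) / 4 = 69/4 = 17.25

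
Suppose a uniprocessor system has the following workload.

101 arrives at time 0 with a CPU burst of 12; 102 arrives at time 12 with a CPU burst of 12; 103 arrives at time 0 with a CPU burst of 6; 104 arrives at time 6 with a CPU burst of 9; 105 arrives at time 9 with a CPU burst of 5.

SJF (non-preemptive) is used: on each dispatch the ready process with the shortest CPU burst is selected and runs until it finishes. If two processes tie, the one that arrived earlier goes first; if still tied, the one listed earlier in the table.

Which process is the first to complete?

Gantt: | 103 0-6 | 104 6-15 | 105 15-20 | 101 20-32 | 102 32-44 |
Completion: 101=32  102=44  103=6  104=15  105=20
Turnaround (C−A): 101=32  102=32  103=6  104=9  105=11
Finish order: 103 → 104 → 105 → 101 → 102

103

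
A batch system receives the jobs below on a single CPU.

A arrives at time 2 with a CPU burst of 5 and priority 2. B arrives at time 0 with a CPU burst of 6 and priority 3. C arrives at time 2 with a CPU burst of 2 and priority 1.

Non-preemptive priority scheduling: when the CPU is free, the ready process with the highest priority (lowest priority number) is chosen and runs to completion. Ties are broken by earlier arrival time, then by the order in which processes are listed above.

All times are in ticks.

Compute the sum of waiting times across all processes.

10

Schedule: | B 0-6 | C 6-8 | A 8-13 |
Completion: A=13  B=6  C=8
Waiting = turnaround − burst: A=6, B=0, C=4
Total waiting = 6 + 0 + 4 = 10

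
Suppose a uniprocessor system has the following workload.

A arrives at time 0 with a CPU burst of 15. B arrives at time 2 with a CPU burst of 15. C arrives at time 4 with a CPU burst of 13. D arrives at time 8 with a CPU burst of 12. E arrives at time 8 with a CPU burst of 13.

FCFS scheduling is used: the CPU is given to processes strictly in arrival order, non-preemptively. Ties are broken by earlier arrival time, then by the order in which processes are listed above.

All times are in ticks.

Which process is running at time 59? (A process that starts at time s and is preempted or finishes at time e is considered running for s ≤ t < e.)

Timeline: | A 0-15 | B 15-30 | C 30-43 | D 43-55 | E 55-68 |
Completion: A=15  B=30  C=43  D=55  E=68

E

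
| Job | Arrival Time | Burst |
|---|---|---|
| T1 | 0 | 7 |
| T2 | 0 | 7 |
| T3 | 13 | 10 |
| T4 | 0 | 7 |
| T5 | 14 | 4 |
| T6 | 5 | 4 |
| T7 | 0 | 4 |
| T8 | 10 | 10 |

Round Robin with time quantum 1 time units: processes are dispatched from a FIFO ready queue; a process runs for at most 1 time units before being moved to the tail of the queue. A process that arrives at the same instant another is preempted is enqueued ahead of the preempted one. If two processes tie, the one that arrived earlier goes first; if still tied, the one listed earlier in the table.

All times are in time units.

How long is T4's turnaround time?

39

Schedule: | T1 0-1 | T2 1-2 | T4 2-3 | T7 3-4 | T1 4-5 | T2 5-6 | T4 6-7 | T7 7-8 | T6 8-9 | T1 9-10 | T2 10-11 | T4 11-12 | T7 12-13 | T6 13-14 | T8 14-15 | T1 15-16 | T2 16-17 | T4 17-18 | T3 18-19 | T7 19-20 | T5 20-21 | T6 21-22 | T8 22-23 | T1 23-24 | T2 24-25 | T4 25-26 | T3 26-27 | T5 27-28 | T6 28-29 | T8 29-30 | T1 30-31 | T2 31-32 | T4 32-33 | T3 33-34 | T5 34-35 | T8 35-36 | T1 36-37 | T2 37-38 | T4 38-39 | T3 39-40 | T5 40-41 | T8 41-42 | T3 42-43 | T8 43-44 | T3 44-45 | T8 45-46 | T3 46-47 | T8 47-48 | T3 48-49 | T8 49-50 | T3 50-51 | T8 51-52 | T3 52-53 |
Completion: T1=37  T2=38  T3=53  T4=39  T5=41  T6=29  T7=20  T8=52
Turnaround(T4) = completion − arrival = 39 − 0 = 39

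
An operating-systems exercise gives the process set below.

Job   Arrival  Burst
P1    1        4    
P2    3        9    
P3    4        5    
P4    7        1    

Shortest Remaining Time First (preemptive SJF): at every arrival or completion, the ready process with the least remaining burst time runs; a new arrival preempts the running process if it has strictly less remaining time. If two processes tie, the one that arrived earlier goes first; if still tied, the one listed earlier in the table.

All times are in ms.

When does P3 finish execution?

Schedule: | idle 0-1 | P1 1-5 | P3 5-7 | P4 7-8 | P3 8-11 | P2 11-20 |
Completion: P1=5  P2=20  P3=11  P4=8

11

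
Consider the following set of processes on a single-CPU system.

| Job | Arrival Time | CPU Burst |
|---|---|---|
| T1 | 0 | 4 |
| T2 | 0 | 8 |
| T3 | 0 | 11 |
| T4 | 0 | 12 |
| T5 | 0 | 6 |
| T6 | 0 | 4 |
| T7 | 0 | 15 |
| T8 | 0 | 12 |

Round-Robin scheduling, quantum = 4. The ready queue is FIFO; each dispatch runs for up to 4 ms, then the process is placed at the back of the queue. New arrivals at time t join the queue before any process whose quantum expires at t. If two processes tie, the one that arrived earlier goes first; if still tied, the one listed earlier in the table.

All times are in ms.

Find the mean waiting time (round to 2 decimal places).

Gantt: | T1 0-4 | T2 4-8 | T3 8-12 | T4 12-16 | T5 16-20 | T6 20-24 | T7 24-28 | T8 28-32 | T2 32-36 | T3 36-40 | T4 40-44 | T5 44-46 | T7 46-50 | T8 50-54 | T3 54-57 | T4 57-61 | T7 61-65 | T8 65-69 | T7 69-72 |
Completion: T1=4  T2=36  T3=57  T4=61  T5=46  T6=24  T7=72  T8=69
Waiting times: T1=0, T2=28, T3=46, T4=49, T5=40, T6=20, T7=57, T8=57
Average waiting = (0+28+46+49+40+20+57+57) / 8 = 297/8 = 37.13

37.13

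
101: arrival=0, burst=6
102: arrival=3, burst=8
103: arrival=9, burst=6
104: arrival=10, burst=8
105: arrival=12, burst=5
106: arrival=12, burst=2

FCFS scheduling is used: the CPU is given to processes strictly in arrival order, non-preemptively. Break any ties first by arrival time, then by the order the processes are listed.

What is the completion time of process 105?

Schedule: | 101 0-6 | 102 6-14 | 103 14-20 | 104 20-28 | 105 28-33 | 106 33-35 |
Completion: 101=6  102=14  103=20  104=28  105=33  106=35
Turnaround (C−A): 101=6  102=11  103=11  104=18  105=21  106=23

33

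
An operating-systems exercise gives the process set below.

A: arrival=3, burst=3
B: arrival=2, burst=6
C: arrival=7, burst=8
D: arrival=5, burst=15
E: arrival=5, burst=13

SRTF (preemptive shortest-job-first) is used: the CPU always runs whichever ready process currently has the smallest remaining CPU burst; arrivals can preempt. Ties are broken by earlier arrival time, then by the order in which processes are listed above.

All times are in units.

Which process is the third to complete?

Gantt: | idle 0-2 | B 2-3 | A 3-6 | B 6-11 | C 11-19 | E 19-32 | D 32-47 |
Completion: A=6  B=11  C=19  D=47  E=32
Finish order: A → B → C → E → D

C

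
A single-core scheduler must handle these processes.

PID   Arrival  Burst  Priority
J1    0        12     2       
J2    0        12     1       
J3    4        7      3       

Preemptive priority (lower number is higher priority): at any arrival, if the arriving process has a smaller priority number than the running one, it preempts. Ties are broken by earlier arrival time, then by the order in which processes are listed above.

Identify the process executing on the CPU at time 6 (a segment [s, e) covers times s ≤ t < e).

J2

Schedule: | J2 0-12 | J1 12-24 | J3 24-31 |
Completion: J1=24  J2=12  J3=31
Turnaround (C−A): J1=24  J2=12  J3=27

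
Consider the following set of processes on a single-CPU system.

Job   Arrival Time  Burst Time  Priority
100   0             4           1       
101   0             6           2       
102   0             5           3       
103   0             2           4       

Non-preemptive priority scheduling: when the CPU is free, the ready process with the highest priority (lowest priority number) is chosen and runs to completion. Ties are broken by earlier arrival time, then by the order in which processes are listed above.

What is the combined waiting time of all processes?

Gantt: | 100 0-4 | 101 4-10 | 102 10-15 | 103 15-17 |
Completion: 100=4  101=10  102=15  103=17
Waiting = turnaround − burst: 100=0, 101=4, 102=10, 103=15
Total waiting = 0 + 4 + 10 + 15 = 29

29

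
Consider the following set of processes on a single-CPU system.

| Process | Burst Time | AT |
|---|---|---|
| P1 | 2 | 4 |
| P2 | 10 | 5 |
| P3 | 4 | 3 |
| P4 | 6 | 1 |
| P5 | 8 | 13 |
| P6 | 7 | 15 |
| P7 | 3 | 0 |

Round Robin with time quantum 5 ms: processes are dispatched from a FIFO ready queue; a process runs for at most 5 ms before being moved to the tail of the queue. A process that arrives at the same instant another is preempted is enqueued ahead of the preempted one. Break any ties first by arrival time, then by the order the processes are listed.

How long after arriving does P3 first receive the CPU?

Schedule: | P7 0-3 | P4 3-8 | P3 8-12 | P1 12-14 | P2 14-19 | P4 19-20 | P5 20-25 | P6 25-30 | P2 30-35 | P5 35-38 | P6 38-40 |
Completion: P1=14  P2=35  P3=12  P4=20  P5=38  P6=40  P7=3
Turnaround (C−A): P1=10  P2=30  P3=9  P4=19  P5=25  P6=25  P7=3
Response(P3) = first start − arrival = 8 − 3 = 5

5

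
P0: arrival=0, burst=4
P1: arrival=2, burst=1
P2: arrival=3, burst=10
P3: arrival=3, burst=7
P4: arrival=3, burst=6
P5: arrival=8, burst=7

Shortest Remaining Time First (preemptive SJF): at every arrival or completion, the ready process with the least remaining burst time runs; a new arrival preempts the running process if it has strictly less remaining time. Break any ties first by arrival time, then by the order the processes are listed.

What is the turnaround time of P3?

Timeline: | P0 0-2 | P1 2-3 | P0 3-5 | P4 5-11 | P3 11-18 | P5 18-25 | P2 25-35 |
Completion: P0=5  P1=3  P2=35  P3=18  P4=11  P5=25
Turnaround (C−A): P0=5  P1=1  P2=32  P3=15  P4=8  P5=17
Turnaround(P3) = completion − arrival = 18 − 3 = 15

15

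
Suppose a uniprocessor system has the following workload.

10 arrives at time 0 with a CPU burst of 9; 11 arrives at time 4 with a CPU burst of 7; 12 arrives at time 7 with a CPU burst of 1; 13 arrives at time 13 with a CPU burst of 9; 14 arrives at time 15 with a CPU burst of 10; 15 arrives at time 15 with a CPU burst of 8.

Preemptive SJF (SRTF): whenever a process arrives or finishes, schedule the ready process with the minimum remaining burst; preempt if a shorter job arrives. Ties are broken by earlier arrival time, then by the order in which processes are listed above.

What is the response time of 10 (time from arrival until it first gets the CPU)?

Timeline: | 10 0-7 | 12 7-8 | 10 8-10 | 11 10-17 | 15 17-25 | 13 25-34 | 14 34-44 |
Completion: 10=10  11=17  12=8  13=34  14=44  15=25
Response(10) = first start − arrival = 0 − 0 = 0

0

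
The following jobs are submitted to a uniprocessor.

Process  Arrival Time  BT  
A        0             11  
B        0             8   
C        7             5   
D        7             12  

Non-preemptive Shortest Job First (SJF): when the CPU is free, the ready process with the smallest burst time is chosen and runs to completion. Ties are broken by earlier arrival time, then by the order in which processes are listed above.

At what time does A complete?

Gantt: | B 0-8 | C 8-13 | A 13-24 | D 24-36 |
Completion: A=24  B=8  C=13  D=36
Turnaround (C−A): A=24  B=8  C=6  D=29

24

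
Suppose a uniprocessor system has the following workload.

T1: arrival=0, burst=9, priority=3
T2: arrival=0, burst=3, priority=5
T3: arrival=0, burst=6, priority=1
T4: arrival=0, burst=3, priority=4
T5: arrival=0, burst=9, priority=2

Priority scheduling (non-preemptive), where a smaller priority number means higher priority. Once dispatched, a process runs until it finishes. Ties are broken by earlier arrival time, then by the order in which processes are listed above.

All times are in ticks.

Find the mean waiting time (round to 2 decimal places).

Timeline: | T3 0-6 | T5 6-15 | T1 15-24 | T4 24-27 | T2 27-30 |
Completion: T1=24  T2=30  T3=6  T4=27  T5=15
Turnaround (C−A): T1=24  T2=30  T3=6  T4=27  T5=15
Waiting times: T1=15, T2=27, T3=0, T4=24, T5=6
Average waiting = (15+27+0+24+6) / 5 = 72/5 = 14.40

14.40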